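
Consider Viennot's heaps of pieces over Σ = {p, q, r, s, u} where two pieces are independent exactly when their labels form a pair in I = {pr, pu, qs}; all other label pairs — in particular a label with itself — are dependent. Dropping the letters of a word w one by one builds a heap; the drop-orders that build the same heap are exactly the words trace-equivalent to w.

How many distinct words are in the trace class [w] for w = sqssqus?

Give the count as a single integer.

piece 0:s — minimal
piece 1:q — minimal
piece 2:s rests on {0:s}
piece 3:s rests on {2:s}
piece 4:q rests on {1:q}
piece 5:u rests on {3:s, 4:q}
piece 6:s rests on {5:u}
minimal pieces: {0:s, 1:q}
ways to finish when only these pieces remain (= sum over removing one remaining piece with nothing left below it):
  1 left: {6}→1
  2 left: {5,6}→1
  3 left: {3,5,6}→1  {4,5,6}→1
  4 left: {1,4,5,6}→1  {2,3,5,6}→1  {3,4,5,6}→2
  5 left: {0,2,3,5,6}→1  {1,3,4,5,6}→3  {2,3,4,5,6}→3
  placing 0:s first → 6 extensions
  placing 1:q first → 4 extensions
total linear extensions = 10

10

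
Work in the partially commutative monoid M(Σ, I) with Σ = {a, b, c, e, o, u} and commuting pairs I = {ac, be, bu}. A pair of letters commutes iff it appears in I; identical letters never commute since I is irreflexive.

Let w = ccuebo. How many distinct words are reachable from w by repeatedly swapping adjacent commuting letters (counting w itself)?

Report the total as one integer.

piece 0:c — minimal
piece 1:c rests on {0:c}
piece 2:u rests on {1:c}
piece 3:e rests on {2:u}
piece 4:b rests on {1:c}
piece 5:o rests on {3:e, 4:b}
minimal pieces: {0:c}
ways to finish when only these pieces remain (= sum over removing one remaining piece with nothing left below it):
  1 left: {5}→1
  2 left: {3,5}→1  {4,5}→1
  3 left: {2,3,5}→1  {3,4,5}→2
  4 left: {2,3,4,5}→3
  placing 0:c first → 3 extensions

3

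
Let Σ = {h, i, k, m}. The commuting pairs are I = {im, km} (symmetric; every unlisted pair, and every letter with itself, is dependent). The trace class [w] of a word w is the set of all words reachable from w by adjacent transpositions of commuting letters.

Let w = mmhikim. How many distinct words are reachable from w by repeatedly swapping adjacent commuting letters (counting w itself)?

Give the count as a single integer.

piece 0:m — minimal
piece 1:m rests on {0:m}
piece 2:h rests on {1:m}
piece 3:i rests on {2:h}
piece 4:k rests on {3:i}
piece 5:i rests on {4:k}
piece 6:m rests on {2:h}
minimal pieces: {0:m}
ways to finish when only these pieces remain (= sum over removing one remaining piece with nothing left below it):
  1 left: {5}→1  {6}→1
  2 left: {4,5}→1  {5,6}→2
  3 left: {3,4,5}→1  {4,5,6}→3
  4 left: {3,4,5,6}→4
  5 left: {2,3,4,5,6}→4
  placing 0:m first → 4 extensions

4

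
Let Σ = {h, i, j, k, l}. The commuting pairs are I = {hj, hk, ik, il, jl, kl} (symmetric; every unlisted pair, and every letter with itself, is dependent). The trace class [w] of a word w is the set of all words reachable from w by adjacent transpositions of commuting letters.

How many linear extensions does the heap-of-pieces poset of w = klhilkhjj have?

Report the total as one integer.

132

piece 0:k — minimal
piece 1:l — minimal
piece 2:h rests on {1:l}
piece 3:i rests on {2:h}
piece 4:l rests on {2:h}
piece 5:k rests on {0:k}
piece 6:h rests on {3:i, 4:l}
piece 7:j rests on {3:i, 5:k}
piece 8:j rests on {7:j}
minimal pieces: {0:k, 1:l}
ways to finish when only these pieces remain (= sum over removing one remaining piece with nothing left below it):
  1 left: {6}→1  {8}→1
  2 left: {4,6}→1  {6,8}→2  {7,8}→1
  3 left: {4,6,8}→3  {5,7,8}→1  {6,7,8}→3
  4 left: {0,5,7,8}→1  {3,6,7,8}→3  {4,6,7,8}→6  {5,6,7,8}→4
  5 left: {0,5,6,7,8}→5  {3,4,6,7,8}→9  {3,5,6,7,8}→7  {4,5,6,7,8}→10
  6 left: {0,3,5,6,7,8}→12  {0,4,5,6,7,8}→15  {2,3,4,6,7,8}→9  {3,4,5,6,7,8}→26
  7 left: {0,3,4,5,6,7,8}→53  {1,2,3,4,6,7,8}→9  {2,3,4,5,6,7,8}→35
  placing 0:k first → 44 extensions
  placing 1:l first → 88 extensions
total linear extensions = 132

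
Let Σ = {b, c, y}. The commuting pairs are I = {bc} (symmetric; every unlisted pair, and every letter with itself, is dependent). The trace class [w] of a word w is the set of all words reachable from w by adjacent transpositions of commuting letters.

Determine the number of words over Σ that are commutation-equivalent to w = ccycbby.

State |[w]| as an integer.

3

piece 0:c — minimal
piece 1:c rests on {0:c}
piece 2:y rests on {1:c}
piece 3:c rests on {2:y}
piece 4:b rests on {2:y}
piece 5:b rests on {4:b}
piece 6:y rests on {3:c, 5:b}
minimal pieces: {0:c}
ways to finish when only these pieces remain (= sum over removing one remaining piece with nothing left below it):
  1 left: {6}→1
  2 left: {3,6}→1  {5,6}→1
  3 left: {3,5,6}→2  {4,5,6}→1
  4 left: {3,4,5,6}→3
  5 left: {2,3,4,5,6}→3
  placing 0:c first → 3 extensions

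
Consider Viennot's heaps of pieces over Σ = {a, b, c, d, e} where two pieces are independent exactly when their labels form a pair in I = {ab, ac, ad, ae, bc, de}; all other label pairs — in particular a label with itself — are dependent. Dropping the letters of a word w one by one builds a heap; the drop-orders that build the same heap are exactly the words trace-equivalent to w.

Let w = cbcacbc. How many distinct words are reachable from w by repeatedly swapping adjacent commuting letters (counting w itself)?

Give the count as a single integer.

piece 0:c — minimal
piece 1:b — minimal
piece 2:c rests on {0:c}
piece 3:a — minimal
piece 4:c rests on {2:c}
piece 5:b rests on {1:b}
piece 6:c rests on {4:c}
minimal pieces: {0:c, 1:b, 3:a}
ways to finish when only these pieces remain (= sum over removing one remaining piece with nothing left below it):
  1 left: {3}→1  {5}→1  {6}→1
  2 left: {1,5}→1  {3,5}→2  {3,6}→2  {4,6}→1  {5,6}→2
  3 left: {1,3,5}→3  {1,5,6}→3  {2,4,6}→1  {3,4,6}→3  {3,5,6}→6  {4,5,6}→3
  4 left: {0,2,4,6}→1  {1,3,5,6}→12  {1,4,5,6}→6  {2,3,4,6}→4  {2,4,5,6}→4  {3,4,5,6}→12
  5 left: {0,2,3,4,6}→5  {0,2,4,5,6}→5  {1,2,4,5,6}→10  {1,3,4,5,6}→30  {2,3,4,5,6}→20
  placing 0:c first → 60 extensions
  placing 1:b first → 30 extensions
  placing 3:a first → 15 extensions
total linear extensions = 105

105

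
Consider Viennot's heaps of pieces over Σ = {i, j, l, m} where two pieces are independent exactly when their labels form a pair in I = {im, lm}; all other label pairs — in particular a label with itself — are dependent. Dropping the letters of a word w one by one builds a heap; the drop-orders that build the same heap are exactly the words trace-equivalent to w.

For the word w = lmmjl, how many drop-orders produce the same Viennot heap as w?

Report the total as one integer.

3

#0=l has no predecessor
#1=m has no predecessor
#2=m depends on [1:m]
#3=j depends on [0:l, 2:m]
#4=l depends on [3:j]
sources: [0:l, 1:m]
N(rest) = Σ N(rest − s) over sources s of rest; N(one piece) = 1:
  size 1 → [4]=1
  size 2 → [3,4]=1
  size 3 → [0,3,4]=1  [2,3,4]=1
  first=0(l) contributes 1
  first=1(m) contributes 2
|[w]| = 3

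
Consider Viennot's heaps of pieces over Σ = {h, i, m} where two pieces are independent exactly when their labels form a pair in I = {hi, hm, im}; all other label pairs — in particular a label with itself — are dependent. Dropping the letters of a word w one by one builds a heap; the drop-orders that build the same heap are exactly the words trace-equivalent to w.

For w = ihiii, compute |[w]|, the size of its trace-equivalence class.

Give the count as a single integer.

0(i) covers ∅
1(h) covers ∅
2(i) covers 0:i
3(i) covers 2:i
4(i) covers 3:i
floor of heap: 0:i, 1:h
completions by unplaced set U, small U first (add the entries for U minus each lowest piece of U):
  |U|=1: {1}:1  {4}:1
  |U|=2: {1,4}:2  {3,4}:1
  |U|=3: {1,3,4}:3  {2,3,4}:1
  start at 0(i): 4
  start at 1(h): 1
sum over floor = 5

5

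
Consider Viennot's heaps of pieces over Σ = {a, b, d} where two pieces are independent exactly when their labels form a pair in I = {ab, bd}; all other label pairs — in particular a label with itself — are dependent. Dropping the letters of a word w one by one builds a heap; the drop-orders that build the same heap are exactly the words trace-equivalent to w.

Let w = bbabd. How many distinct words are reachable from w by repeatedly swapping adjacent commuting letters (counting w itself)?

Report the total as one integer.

0(b) covers ∅
1(b) covers 0:b
2(a) covers ∅
3(b) covers 1:b
4(d) covers 2:a
floor of heap: 0:b, 2:a
completions by unplaced set U, small U first (add the entries for U minus each lowest piece of U):
  |U|=1: {3}:1  {4}:1
  |U|=2: {1,3}:1  {2,4}:1  {3,4}:2
  |U|=3: {0,1,3}:1  {1,3,4}:3  {2,3,4}:3
  start at 0(b): 6
  start at 2(a): 4
sum over floor = 10

10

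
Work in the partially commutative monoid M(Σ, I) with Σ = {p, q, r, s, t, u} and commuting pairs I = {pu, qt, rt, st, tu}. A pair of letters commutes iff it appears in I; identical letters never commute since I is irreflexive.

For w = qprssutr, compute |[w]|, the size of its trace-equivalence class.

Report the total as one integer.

6

#0=q has no predecessor
#1=p depends on [0:q]
#2=r depends on [1:p]
#3=s depends on [2:r]
#4=s depends on [3:s]
#5=u depends on [4:s]
#6=t depends on [1:p]
#7=r depends on [5:u]
sources: [0:q]
N(rest) = Σ N(rest − s) over sources s of rest; N(one piece) = 1:
  size 1 → [6]=1  [7]=1
  size 2 → [5,7]=1  [6,7]=2
  size 3 → [4,5,7]=1  [5,6,7]=3
  size 4 → [3,4,5,7]=1  [4,5,6,7]=4
  size 5 → [2,3,4,5,7]=1  [3,4,5,6,7]=5
  size 6 → [2,3,4,5,6,7]=6
  first=0(q) contributes 6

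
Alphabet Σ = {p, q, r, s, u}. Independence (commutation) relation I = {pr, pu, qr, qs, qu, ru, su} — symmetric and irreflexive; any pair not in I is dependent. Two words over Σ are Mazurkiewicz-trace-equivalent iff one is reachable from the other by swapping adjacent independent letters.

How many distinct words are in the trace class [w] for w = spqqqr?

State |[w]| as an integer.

piece 0:s — minimal
piece 1:p rests on {0:s}
piece 2:q rests on {1:p}
piece 3:q rests on {2:q}
piece 4:q rests on {3:q}
piece 5:r rests on {0:s}
minimal pieces: {0:s}
ways to finish when only these pieces remain (= sum over removing one remaining piece with nothing left below it):
  1 left: {4}→1  {5}→1
  2 left: {3,4}→1  {4,5}→2
  3 left: {2,3,4}→1  {3,4,5}→3
  4 left: {1,2,3,4}→1  {2,3,4,5}→4
  placing 0:s first → 5 extensions

5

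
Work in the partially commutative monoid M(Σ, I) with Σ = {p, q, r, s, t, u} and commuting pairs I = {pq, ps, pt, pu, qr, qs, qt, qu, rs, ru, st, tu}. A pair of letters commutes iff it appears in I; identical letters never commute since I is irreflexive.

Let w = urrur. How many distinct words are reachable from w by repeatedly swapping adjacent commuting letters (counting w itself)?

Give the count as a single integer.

10

piece 0:u — minimal
piece 1:r — minimal
piece 2:r rests on {1:r}
piece 3:u rests on {0:u}
piece 4:r rests on {2:r}
minimal pieces: {0:u, 1:r}
ways to finish when only these pieces remain (= sum over removing one remaining piece with nothing left below it):
  1 left: {3}→1  {4}→1
  2 left: {0,3}→1  {2,4}→1  {3,4}→2
  3 left: {0,3,4}→3  {1,2,4}→1  {2,3,4}→3
  placing 0:u first → 4 extensions
  placing 1:r first → 6 extensions
total linear extensions = 10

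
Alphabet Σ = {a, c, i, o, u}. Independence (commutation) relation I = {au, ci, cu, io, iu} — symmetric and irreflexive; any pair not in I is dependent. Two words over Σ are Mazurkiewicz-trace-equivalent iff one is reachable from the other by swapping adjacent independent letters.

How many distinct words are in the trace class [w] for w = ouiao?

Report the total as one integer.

5

piece 0:o — minimal
piece 1:u rests on {0:o}
piece 2:i — minimal
piece 3:a rests on {0:o, 2:i}
piece 4:o rests on {1:u, 3:a}
minimal pieces: {0:o, 2:i}
ways to finish when only these pieces remain (= sum over removing one remaining piece with nothing left below it):
  1 left: {4}→1
  2 left: {1,4}→1  {3,4}→1
  3 left: {1,3,4}→2  {2,3,4}→1
  placing 0:o first → 3 extensions
  placing 2:i first → 2 extensions
total linear extensions = 5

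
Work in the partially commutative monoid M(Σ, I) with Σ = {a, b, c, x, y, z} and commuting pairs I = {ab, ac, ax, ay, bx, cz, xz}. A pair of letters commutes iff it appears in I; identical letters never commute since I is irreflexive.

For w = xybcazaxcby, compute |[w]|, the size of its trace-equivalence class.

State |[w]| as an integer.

0(x) covers ∅
1(y) covers 0:x
2(b) covers 1:y
3(c) covers 2:b
4(a) covers ∅
5(z) covers 2:b, 4:a
6(a) covers 5:z
7(x) covers 3:c
8(c) covers 7:x
9(b) covers 5:z, 8:c
10(y) covers 9:b
floor of heap: 0:x, 4:a
completions by unplaced set U, small U first (add the entries for U minus each lowest piece of U):
  |U|=1: {6}:1  {10}:1
  |U|=2: {6,10}:2  {9,10}:1
  |U|=3: {6,9,10}:3  {8,9,10}:1
  |U|=4: {5,6,9,10}:3  {6,8,9,10}:4  {7,8,9,10}:1
  |U|=5: {3,7,8,9,10}:1  {4,5,6,9,10}:3  {5,6,8,9,10}:7  {6,7,8,9,10}:5
  |U|=6: {3,6,7,8,9,10}:6  {4,5,6,8,9,10}:10  {5,6,7,8,9,10}:12
  |U|=7: {3,5,6,7,8,9,10}:18  {4,5,6,7,8,9,10}:22
  |U|=8: {2,3,5,6,7,8,9,10}:18  {3,4,5,6,7,8,9,10}:40
  |U|=9: {1,2,3,5,6,7,8,9,10}:18  {2,3,4,5,6,7,8,9,10}:58
  start at 0(x): 76
  start at 4(a): 18
sum over floor = 94

94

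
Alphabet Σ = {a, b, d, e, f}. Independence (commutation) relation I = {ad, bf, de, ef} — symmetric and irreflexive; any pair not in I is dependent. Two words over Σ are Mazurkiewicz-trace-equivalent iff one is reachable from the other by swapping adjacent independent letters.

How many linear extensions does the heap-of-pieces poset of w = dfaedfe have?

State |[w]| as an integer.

9

#0=d has no predecessor
#1=f depends on [0:d]
#2=a depends on [1:f]
#3=e depends on [2:a]
#4=d depends on [1:f]
#5=f depends on [2:a, 4:d]
#6=e depends on [3:e]
sources: [0:d]
N(rest) = Σ N(rest − s) over sources s of rest; N(one piece) = 1:
  size 1 → [5]=1  [6]=1
  size 2 → [3,6]=1  [4,5]=1  [5,6]=2
  size 3 → [3,5,6]=3  [4,5,6]=3
  size 4 → [2,3,5,6]=3  [3,4,5,6]=6
  size 5 → [2,3,4,5,6]=9
  first=0(d) contributes 9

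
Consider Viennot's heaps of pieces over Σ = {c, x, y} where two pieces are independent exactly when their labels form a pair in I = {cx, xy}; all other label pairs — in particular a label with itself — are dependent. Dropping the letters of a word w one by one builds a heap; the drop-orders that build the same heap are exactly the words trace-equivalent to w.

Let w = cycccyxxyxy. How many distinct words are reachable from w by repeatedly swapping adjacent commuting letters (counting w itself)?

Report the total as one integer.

0(c) covers ∅
1(y) covers 0:c
2(c) covers 1:y
3(c) covers 2:c
4(c) covers 3:c
5(y) covers 4:c
6(x) covers ∅
7(x) covers 6:x
8(y) covers 5:y
9(x) covers 7:x
10(y) covers 8:y
floor of heap: 0:c, 6:x
completions by unplaced set U, small U first (add the entries for U minus each lowest piece of U):
  |U|=1: {9}:1  {10}:1
  |U|=2: {7,9}:1  {8,10}:1  {9,10}:2
  |U|=3: {5,8,10}:1  {6,7,9}:1  {7,9,10}:3  {8,9,10}:3
  |U|=4: {4,5,8,10}:1  {5,8,9,10}:4  {6,7,9,10}:4  {7,8,9,10}:6
  |U|=5: {3,4,5,8,10}:1  {4,5,8,9,10}:5  {5,7,8,9,10}:10  {6,7,8,9,10}:10
  |U|=6: {2,3,4,5,8,10}:1  {3,4,5,8,9,10}:6  {4,5,7,8,9,10}:15  {5,6,7,8,9,10}:20
  |U|=7: {1,2,3,4,5,8,10}:1  {2,3,4,5,8,9,10}:7  {3,4,5,7,8,9,10}:21  {4,5,6,7,8,9,10}:35
  |U|=8: {0,1,2,3,4,5,8,10}:1  {1,2,3,4,5,8,9,10}:8  {2,3,4,5,7,8,9,10}:28  {3,4,5,6,7,8,9,10}:56
  |U|=9: {0,1,2,3,4,5,8,9,10}:9  {1,2,3,4,5,7,8,9,10}:36  {2,3,4,5,6,7,8,9,10}:84
  start at 0(c): 120
  start at 6(x): 45
sum over floor = 165

165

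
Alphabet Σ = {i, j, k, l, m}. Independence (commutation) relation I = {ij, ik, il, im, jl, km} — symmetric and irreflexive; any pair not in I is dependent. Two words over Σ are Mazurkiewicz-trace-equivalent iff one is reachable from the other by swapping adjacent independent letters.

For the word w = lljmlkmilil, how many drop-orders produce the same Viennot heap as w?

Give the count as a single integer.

drop 0:l onto floor
drop 1:l onto {0:l}
drop 2:j onto floor
drop 3:m onto {1:l, 2:j}
drop 4:l onto {3:m}
drop 5:k onto {4:l}
drop 6:m onto {4:l}
drop 7:i onto floor
drop 8:l onto {5:k, 6:m}
drop 9:i onto {7:i}
drop 10:l onto {8:l}
ground layer = {0:l, 2:j, 7:i}
drop-orders for the pieces not yet dropped (sum over which currently-grounded one goes next):
  1 to go: {9} 1  {10} 1
  2 to go: {7,9} 1  {8,10} 1  {9,10} 2
  3 to go: {5,8,10} 1  {6,8,10} 1  {7,9,10} 3  {8,9,10} 3
  4 to go: {5,6,8,10} 2  {5,8,9,10} 4  {6,8,9,10} 4  {7,8,9,10} 6
  5 to go: {4,5,6,8,10} 2  {5,6,8,9,10} 10  {5,7,8,9,10} 10  {6,7,8,9,10} 10
  6 to go: {3,4,5,6,8,10} 2  {4,5,6,8,9,10} 12  {5,6,7,8,9,10} 30
  7 to go: {1,3,4,5,6,8,10} 2  {2,3,4,5,6,8,10} 2  {3,4,5,6,8,9,10} 14  {4,5,6,7,8,9,10} 42
  8 to go: {0,1,3,4,5,6,8,10} 2  {1,2,3,4,5,6,8,10} 4  {1,3,4,5,6,8,9,10} 16  {2,3,4,5,6,8,9,10} 16  {3,4,5,6,7,8,9,10} 56
  9 to go: {0,1,2,3,4,5,6,8,10} 6  {0,1,3,4,5,6,8,9,10} 18  {1,2,3,4,5,6,8,9,10} 36  {1,3,4,5,6,7,8,9,10} 72  {2,3,4,5,6,7,8,9,10} 72
  if 0:l drops first: 180 orders
  if 2:j drops first: 90 orders
  if 7:i drops first: 60 orders
heap linearizations: 330

330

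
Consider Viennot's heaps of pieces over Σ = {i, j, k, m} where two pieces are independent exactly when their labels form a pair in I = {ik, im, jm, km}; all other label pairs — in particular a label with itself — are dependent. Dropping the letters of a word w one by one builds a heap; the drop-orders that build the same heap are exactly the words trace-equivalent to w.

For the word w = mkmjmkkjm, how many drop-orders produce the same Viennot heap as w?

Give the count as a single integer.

0(m) covers ∅
1(k) covers ∅
2(m) covers 0:m
3(j) covers 1:k
4(m) covers 2:m
5(k) covers 3:j
6(k) covers 5:k
7(j) covers 6:k
8(m) covers 4:m
floor of heap: 0:m, 1:k
completions by unplaced set U, small U first (add the entries for U minus each lowest piece of U):
  |U|=1: {7}:1  {8}:1
  |U|=2: {4,8}:1  {6,7}:1  {7,8}:2
  |U|=3: {2,4,8}:1  {4,7,8}:3  {5,6,7}:1  {6,7,8}:3
  |U|=4: {0,2,4,8}:1  {2,4,7,8}:4  {3,5,6,7}:1  {4,6,7,8}:6  {5,6,7,8}:4
  |U|=5: {0,2,4,7,8}:5  {1,3,5,6,7}:1  {2,4,6,7,8}:10  {3,5,6,7,8}:5  {4,5,6,7,8}:10
  |U|=6: {0,2,4,6,7,8}:15  {1,3,5,6,7,8}:6  {2,4,5,6,7,8}:20  {3,4,5,6,7,8}:15
  |U|=7: {0,2,4,5,6,7,8}:35  {1,3,4,5,6,7,8}:21  {2,3,4,5,6,7,8}:35
  start at 0(m): 56
  start at 1(k): 70
sum over floor = 126

126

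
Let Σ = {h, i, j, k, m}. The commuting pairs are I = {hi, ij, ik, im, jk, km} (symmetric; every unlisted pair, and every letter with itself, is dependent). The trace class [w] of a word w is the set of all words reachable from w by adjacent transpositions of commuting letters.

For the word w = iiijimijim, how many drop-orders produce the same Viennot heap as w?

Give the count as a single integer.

210

drop 0:i onto floor
drop 1:i onto {0:i}
drop 2:i onto {1:i}
drop 3:j onto floor
drop 4:i onto {2:i}
drop 5:m onto {3:j}
drop 6:i onto {4:i}
drop 7:j onto {5:m}
drop 8:i onto {6:i}
drop 9:m onto {7:j}
ground layer = {0:i, 3:j}
drop-orders for the pieces not yet dropped (sum over which currently-grounded one goes next):
  1 to go: {8} 1  {9} 1
  2 to go: {6,8} 1  {7,9} 1  {8,9} 2
  3 to go: {4,6,8} 1  {5,7,9} 1  {6,8,9} 3  {7,8,9} 3
  4 to go: {2,4,6,8} 1  {3,5,7,9} 1  {4,6,8,9} 4  {5,7,8,9} 4  {6,7,8,9} 6
  5 to go: {1,2,4,6,8} 1  {2,4,6,8,9} 5  {3,5,7,8,9} 5  {4,6,7,8,9} 10  {5,6,7,8,9} 10
  6 to go: {0,1,2,4,6,8} 1  {1,2,4,6,8,9} 6  {2,4,6,7,8,9} 15  {3,5,6,7,8,9} 15  {4,5,6,7,8,9} 20
  7 to go: {0,1,2,4,6,8,9} 7  {1,2,4,6,7,8,9} 21  {2,4,5,6,7,8,9} 35  {3,4,5,6,7,8,9} 35
  8 to go: {0,1,2,4,6,7,8,9} 28  {1,2,4,5,6,7,8,9} 56  {2,3,4,5,6,7,8,9} 70
  if 0:i drops first: 126 orders
  if 3:j drops first: 84 orders
heap linearizations: 210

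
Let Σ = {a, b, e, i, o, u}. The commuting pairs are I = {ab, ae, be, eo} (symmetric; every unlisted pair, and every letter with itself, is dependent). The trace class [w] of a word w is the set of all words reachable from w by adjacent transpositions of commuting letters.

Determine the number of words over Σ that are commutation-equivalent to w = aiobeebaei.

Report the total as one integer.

105

piece 0:a — minimal
piece 1:i rests on {0:a}
piece 2:o rests on {1:i}
piece 3:b rests on {2:o}
piece 4:e rests on {1:i}
piece 5:e rests on {4:e}
piece 6:b rests on {3:b}
piece 7:a rests on {2:o}
piece 8:e rests on {5:e}
piece 9:i rests on {6:b, 7:a, 8:e}
minimal pieces: {0:a}
ways to finish when only these pieces remain (= sum over removing one remaining piece with nothing left below it):
  1 left: {9}→1
  2 left: {6,9}→1  {7,9}→1  {8,9}→1
  3 left: {3,6,9}→1  {5,8,9}→1  {6,7,9}→2  {6,8,9}→2  {7,8,9}→2
  4 left: {3,6,7,9}→3  {3,6,8,9}→3  {4,5,8,9}→1  {5,6,8,9}→3  {5,7,8,9}→3  {6,7,8,9}→6
  5 left: {2,3,6,7,9}→3  {3,5,6,8,9}→6  {3,6,7,8,9}→12  {4,5,6,8,9}→4  {4,5,7,8,9}→4  {5,6,7,8,9}→12
  6 left: {2,3,6,7,8,9}→15  {3,4,5,6,8,9}→10  {3,5,6,7,8,9}→30  {4,5,6,7,8,9}→20
  7 left: {2,3,5,6,7,8,9}→45  {3,4,5,6,7,8,9}→60
  8 left: {2,3,4,5,6,7,8,9}→105
  placing 0:a first → 105 extensions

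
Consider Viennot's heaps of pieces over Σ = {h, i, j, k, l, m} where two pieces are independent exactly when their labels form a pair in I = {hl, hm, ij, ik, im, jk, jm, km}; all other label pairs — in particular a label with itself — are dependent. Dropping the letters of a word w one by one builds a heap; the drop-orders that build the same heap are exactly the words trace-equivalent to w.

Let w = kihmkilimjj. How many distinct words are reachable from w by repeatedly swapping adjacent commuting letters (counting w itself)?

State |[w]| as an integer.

288

#0=k has no predecessor
#1=i has no predecessor
#2=h depends on [0:k, 1:i]
#3=m has no predecessor
#4=k depends on [2:h]
#5=i depends on [2:h]
#6=l depends on [3:m, 4:k, 5:i]
#7=i depends on [6:l]
#8=m depends on [6:l]
#9=j depends on [6:l]
#10=j depends on [9:j]
sources: [0:k, 1:i, 3:m]
N(rest) = Σ N(rest − s) over sources s of rest; N(one piece) = 1:
  size 1 → [7]=1  [8]=1  [10]=1
  size 2 → [7,8]=2  [7,10]=2  [8,10]=2  [9,10]=1
  size 3 → [7,8,10]=6  [7,9,10]=3  [8,9,10]=3
  size 4 → [7,8,9,10]=12
  size 5 → [6,7,8,9,10]=12
  size 6 → [3,6,7,8,9,10]=12  [4,6,7,8,9,10]=12  [5,6,7,8,9,10]=12
  size 7 → [3,4,6,7,8,9,10]=24  [3,5,6,7,8,9,10]=24  [4,5,6,7,8,9,10]=24
  size 8 → [2,4,5,6,7,8,9,10]=24  [3,4,5,6,7,8,9,10]=72
  size 9 → [0,2,4,5,6,7,8,9,10]=24  [1,2,4,5,6,7,8,9,10]=24  [2,3,4,5,6,7,8,9,10]=96
  first=0(k) contributes 120
  first=1(i) contributes 120
  first=3(m) contributes 48
|[w]| = 288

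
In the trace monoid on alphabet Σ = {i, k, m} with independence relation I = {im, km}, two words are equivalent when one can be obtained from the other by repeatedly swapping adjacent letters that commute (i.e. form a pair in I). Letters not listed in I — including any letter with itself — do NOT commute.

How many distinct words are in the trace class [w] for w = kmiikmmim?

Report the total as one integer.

#0=k has no predecessor
#1=m has no predecessor
#2=i depends on [0:k]
#3=i depends on [2:i]
#4=k depends on [3:i]
#5=m depends on [1:m]
#6=m depends on [5:m]
#7=i depends on [4:k]
#8=m depends on [6:m]
sources: [0:k, 1:m]
N(rest) = Σ N(rest − s) over sources s of rest; N(one piece) = 1:
  size 1 → [7]=1  [8]=1
  size 2 → [4,7]=1  [6,8]=1  [7,8]=2
  size 3 → [3,4,7]=1  [4,7,8]=3  [5,6,8]=1  [6,7,8]=3
  size 4 → [1,5,6,8]=1  [2,3,4,7]=1  [3,4,7,8]=4  [4,6,7,8]=6  [5,6,7,8]=4
  size 5 → [0,2,3,4,7]=1  [1,5,6,7,8]=5  [2,3,4,7,8]=5  [3,4,6,7,8]=10  [4,5,6,7,8]=10
  size 6 → [0,2,3,4,7,8]=6  [1,4,5,6,7,8]=15  [2,3,4,6,7,8]=15  [3,4,5,6,7,8]=20
  size 7 → [0,2,3,4,6,7,8]=21  [1,3,4,5,6,7,8]=35  [2,3,4,5,6,7,8]=35
  first=0(k) contributes 70
  first=1(m) contributes 56
|[w]| = 126

126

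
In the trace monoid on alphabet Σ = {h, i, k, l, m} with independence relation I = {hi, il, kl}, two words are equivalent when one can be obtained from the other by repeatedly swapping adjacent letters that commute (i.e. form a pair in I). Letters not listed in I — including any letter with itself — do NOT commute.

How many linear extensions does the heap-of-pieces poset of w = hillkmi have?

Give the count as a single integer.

9

#0=h has no predecessor
#1=i has no predecessor
#2=l depends on [0:h]
#3=l depends on [2:l]
#4=k depends on [0:h, 1:i]
#5=m depends on [3:l, 4:k]
#6=i depends on [5:m]
sources: [0:h, 1:i]
N(rest) = Σ N(rest − s) over sources s of rest; N(one piece) = 1:
  size 1 → [6]=1
  size 2 → [5,6]=1
  size 3 → [3,5,6]=1  [4,5,6]=1
  size 4 → [1,4,5,6]=1  [2,3,5,6]=1  [3,4,5,6]=2
  size 5 → [1,3,4,5,6]=3  [2,3,4,5,6]=3
  first=0(h) contributes 6
  first=1(i) contributes 3
|[w]| = 9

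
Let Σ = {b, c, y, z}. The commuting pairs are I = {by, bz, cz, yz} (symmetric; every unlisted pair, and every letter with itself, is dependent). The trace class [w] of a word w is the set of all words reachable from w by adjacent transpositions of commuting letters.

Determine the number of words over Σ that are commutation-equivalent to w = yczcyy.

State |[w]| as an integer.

6

0(y) covers ∅
1(c) covers 0:y
2(z) covers ∅
3(c) covers 1:c
4(y) covers 3:c
5(y) covers 4:y
floor of heap: 0:y, 2:z
completions by unplaced set U, small U first (add the entries for U minus each lowest piece of U):
  |U|=1: {2}:1  {5}:1
  |U|=2: {2,5}:2  {4,5}:1
  |U|=3: {2,4,5}:3  {3,4,5}:1
  |U|=4: {1,3,4,5}:1  {2,3,4,5}:4
  start at 0(y): 5
  start at 2(z): 1
sum over floor = 6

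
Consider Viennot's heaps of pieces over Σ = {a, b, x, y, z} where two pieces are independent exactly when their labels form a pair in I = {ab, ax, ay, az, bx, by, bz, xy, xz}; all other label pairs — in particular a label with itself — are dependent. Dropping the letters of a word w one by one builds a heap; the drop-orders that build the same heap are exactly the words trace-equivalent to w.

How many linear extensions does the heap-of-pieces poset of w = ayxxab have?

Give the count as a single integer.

drop 0:a onto floor
drop 1:y onto floor
drop 2:x onto floor
drop 3:x onto {2:x}
drop 4:a onto {0:a}
drop 5:b onto floor
ground layer = {0:a, 1:y, 2:x, 5:b}
drop-orders for the pieces not yet dropped (sum over which currently-grounded one goes next):
  1 to go: {1} 1  {3} 1  {4} 1  {5} 1
  2 to go: {0,4} 1  {1,3} 2  {1,4} 2  {1,5} 2  {2,3} 1  {3,4} 2  {3,5} 2  {4,5} 2
  3 to go: {0,1,4} 3  {0,3,4} 3  {0,4,5} 3  {1,2,3} 3  {1,3,4} 6  {1,3,5} 6  {1,4,5} 6  {2,3,4} 3  {2,3,5} 3  {3,4,5} 6
  4 to go: {0,1,3,4} 12  {0,1,4,5} 12  {0,2,3,4} 6  {0,3,4,5} 12  {1,2,3,4} 12  {1,2,3,5} 12  {1,3,4,5} 24  {2,3,4,5} 12
  if 0:a drops first: 60 orders
  if 1:y drops first: 30 orders
  if 2:x drops first: 60 orders
  if 5:b drops first: 30 orders
heap linearizations: 180

180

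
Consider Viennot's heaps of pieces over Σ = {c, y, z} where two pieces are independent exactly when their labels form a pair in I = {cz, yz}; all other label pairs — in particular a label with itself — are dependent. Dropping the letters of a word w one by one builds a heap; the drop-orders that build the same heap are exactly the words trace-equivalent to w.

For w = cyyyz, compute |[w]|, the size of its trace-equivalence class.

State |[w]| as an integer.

0(c) covers ∅
1(y) covers 0:c
2(y) covers 1:y
3(y) covers 2:y
4(z) covers ∅
floor of heap: 0:c, 4:z
completions by unplaced set U, small U first (add the entries for U minus each lowest piece of U):
  |U|=1: {3}:1  {4}:1
  |U|=2: {2,3}:1  {3,4}:2
  |U|=3: {1,2,3}:1  {2,3,4}:3
  start at 0(c): 4
  start at 4(z): 1
sum over floor = 5

5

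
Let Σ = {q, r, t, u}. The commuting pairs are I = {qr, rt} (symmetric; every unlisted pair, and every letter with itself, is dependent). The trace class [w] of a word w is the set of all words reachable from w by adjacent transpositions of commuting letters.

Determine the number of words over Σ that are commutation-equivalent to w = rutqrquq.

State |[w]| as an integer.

4

#0=r has no predecessor
#1=u depends on [0:r]
#2=t depends on [1:u]
#3=q depends on [2:t]
#4=r depends on [1:u]
#5=q depends on [3:q]
#6=u depends on [4:r, 5:q]
#7=q depends on [6:u]
sources: [0:r]
N(rest) = Σ N(rest − s) over sources s of rest; N(one piece) = 1:
  size 1 → [7]=1
  size 2 → [6,7]=1
  size 3 → [4,6,7]=1  [5,6,7]=1
  size 4 → [3,5,6,7]=1  [4,5,6,7]=2
  size 5 → [2,3,5,6,7]=1  [3,4,5,6,7]=3
  size 6 → [2,3,4,5,6,7]=4
  first=0(r) contributes 4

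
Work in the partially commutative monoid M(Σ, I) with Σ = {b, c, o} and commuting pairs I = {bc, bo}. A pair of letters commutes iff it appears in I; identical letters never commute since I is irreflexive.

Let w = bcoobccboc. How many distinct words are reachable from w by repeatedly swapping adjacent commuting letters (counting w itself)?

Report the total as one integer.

0(b) covers ∅
1(c) covers ∅
2(o) covers 1:c
3(o) covers 2:o
4(b) covers 0:b
5(c) covers 3:o
6(c) covers 5:c
7(b) covers 4:b
8(o) covers 6:c
9(c) covers 8:o
floor of heap: 0:b, 1:c
completions by unplaced set U, small U first (add the entries for U minus each lowest piece of U):
  |U|=1: {7}:1  {9}:1
  |U|=2: {4,7}:1  {7,9}:2  {8,9}:1
  |U|=3: {0,4,7}:1  {4,7,9}:3  {6,8,9}:1  {7,8,9}:3
  |U|=4: {0,4,7,9}:4  {4,7,8,9}:6  {5,6,8,9}:1  {6,7,8,9}:4
  |U|=5: {0,4,7,8,9}:10  {3,5,6,8,9}:1  {4,6,7,8,9}:10  {5,6,7,8,9}:5
  |U|=6: {0,4,6,7,8,9}:20  {2,3,5,6,8,9}:1  {3,5,6,7,8,9}:6  {4,5,6,7,8,9}:15
  |U|=7: {0,4,5,6,7,8,9}:35  {1,2,3,5,6,8,9}:1  {2,3,5,6,7,8,9}:7  {3,4,5,6,7,8,9}:21
  |U|=8: {0,3,4,5,6,7,8,9}:56  {1,2,3,5,6,7,8,9}:8  {2,3,4,5,6,7,8,9}:28
  start at 0(b): 36
  start at 1(c): 84
sum over floor = 120

120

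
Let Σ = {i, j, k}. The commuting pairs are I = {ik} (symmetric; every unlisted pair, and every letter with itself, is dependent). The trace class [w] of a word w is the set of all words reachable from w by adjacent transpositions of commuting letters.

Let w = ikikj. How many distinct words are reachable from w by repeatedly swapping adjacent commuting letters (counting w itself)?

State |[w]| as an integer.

6

drop 0:i onto floor
drop 1:k onto floor
drop 2:i onto {0:i}
drop 3:k onto {1:k}
drop 4:j onto {2:i, 3:k}
ground layer = {0:i, 1:k}
drop-orders for the pieces not yet dropped (sum over which currently-grounded one goes next):
  1 to go: {4} 1
  2 to go: {2,4} 1  {3,4} 1
  3 to go: {0,2,4} 1  {1,3,4} 1  {2,3,4} 2
  if 0:i drops first: 3 orders
  if 1:k drops first: 3 orders
heap linearizations: 6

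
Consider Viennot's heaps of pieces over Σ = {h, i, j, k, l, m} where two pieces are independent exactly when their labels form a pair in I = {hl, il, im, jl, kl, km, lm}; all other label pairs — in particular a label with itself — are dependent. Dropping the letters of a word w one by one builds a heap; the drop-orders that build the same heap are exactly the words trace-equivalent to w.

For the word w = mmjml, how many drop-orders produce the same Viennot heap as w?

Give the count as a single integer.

5

drop 0:m onto floor
drop 1:m onto {0:m}
drop 2:j onto {1:m}
drop 3:m onto {2:j}
drop 4:l onto floor
ground layer = {0:m, 4:l}
drop-orders for the pieces not yet dropped (sum over which currently-grounded one goes next):
  1 to go: {3} 1  {4} 1
  2 to go: {2,3} 1  {3,4} 2
  3 to go: {1,2,3} 1  {2,3,4} 3
  if 0:m drops first: 4 orders
  if 4:l drops first: 1 orders
heap linearizations: 5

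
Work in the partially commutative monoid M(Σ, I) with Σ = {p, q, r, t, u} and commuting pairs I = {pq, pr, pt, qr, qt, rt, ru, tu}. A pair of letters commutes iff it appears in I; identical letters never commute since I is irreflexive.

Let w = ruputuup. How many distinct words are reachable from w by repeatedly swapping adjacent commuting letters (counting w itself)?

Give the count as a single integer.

0(r) covers ∅
1(u) covers ∅
2(p) covers 1:u
3(u) covers 2:p
4(t) covers ∅
5(u) covers 3:u
6(u) covers 5:u
7(p) covers 6:u
floor of heap: 0:r, 1:u, 4:t
completions by unplaced set U, small U first (add the entries for U minus each lowest piece of U):
  |U|=1: {0}:1  {4}:1  {7}:1
  |U|=2: {0,4}:2  {0,7}:2  {4,7}:2  {6,7}:1
  |U|=3: {0,4,7}:6  {0,6,7}:3  {4,6,7}:3  {5,6,7}:1
  |U|=4: {0,4,6,7}:12  {0,5,6,7}:4  {3,5,6,7}:1  {4,5,6,7}:4
  |U|=5: {0,3,5,6,7}:5  {0,4,5,6,7}:20  {2,3,5,6,7}:1  {3,4,5,6,7}:5
  |U|=6: {0,2,3,5,6,7}:6  {0,3,4,5,6,7}:30  {1,2,3,5,6,7}:1  {2,3,4,5,6,7}:6
  start at 0(r): 7
  start at 1(u): 42
  start at 4(t): 7
sum over floor = 56

56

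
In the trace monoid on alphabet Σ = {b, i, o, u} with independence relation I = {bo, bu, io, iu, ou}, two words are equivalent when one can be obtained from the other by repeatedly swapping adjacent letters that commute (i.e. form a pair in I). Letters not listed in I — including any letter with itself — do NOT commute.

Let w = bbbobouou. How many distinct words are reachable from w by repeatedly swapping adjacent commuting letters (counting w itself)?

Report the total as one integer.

#0=b has no predecessor
#1=b depends on [0:b]
#2=b depends on [1:b]
#3=o has no predecessor
#4=b depends on [2:b]
#5=o depends on [3:o]
#6=u has no predecessor
#7=o depends on [5:o]
#8=u depends on [6:u]
sources: [0:b, 3:o, 6:u]
N(rest) = Σ N(rest − s) over sources s of rest; N(one piece) = 1:
  size 1 → [4]=1  [7]=1  [8]=1
  size 2 → [2,4]=1  [4,7]=2  [4,8]=2  [5,7]=1  [6,8]=1  [7,8]=2
  size 3 → [1,2,4]=1  [2,4,7]=3  [2,4,8]=3  [3,5,7]=1  [4,5,7]=3  [4,6,8]=3  [4,7,8]=6  [5,7,8]=3  [6,7,8]=3
  size 4 → [0,1,2,4]=1  [1,2,4,7]=4  [1,2,4,8]=4  [2,4,5,7]=6  [2,4,6,8]=6  [2,4,7,8]=12  [3,4,5,7]=4  [3,5,7,8]=4  [4,5,7,8]=12  [4,6,7,8]=12  [5,6,7,8]=6
  size 5 → [0,1,2,4,7]=5  [0,1,2,4,8]=5  [1,2,4,5,7]=10  [1,2,4,6,8]=10  [1,2,4,7,8]=20  [2,3,4,5,7]=10  [2,4,5,7,8]=30  [2,4,6,7,8]=30  [3,4,5,7,8]=20  [3,5,6,7,8]=10  [4,5,6,7,8]=30
  size 6 → [0,1,2,4,5,7]=15  [0,1,2,4,6,8]=15  [0,1,2,4,7,8]=30  [1,2,3,4,5,7]=20  [1,2,4,5,7,8]=60  [1,2,4,6,7,8]=60  [2,3,4,5,7,8]=60  [2,4,5,6,7,8]=90  [3,4,5,6,7,8]=60
  size 7 → [0,1,2,3,4,5,7]=35  [0,1,2,4,5,7,8]=105  [0,1,2,4,6,7,8]=105  [1,2,3,4,5,7,8]=140  [1,2,4,5,6,7,8]=210  [2,3,4,5,6,7,8]=210
  first=0(b) contributes 560
  first=3(o) contributes 420
  first=6(u) contributes 280
|[w]| = 1260

1260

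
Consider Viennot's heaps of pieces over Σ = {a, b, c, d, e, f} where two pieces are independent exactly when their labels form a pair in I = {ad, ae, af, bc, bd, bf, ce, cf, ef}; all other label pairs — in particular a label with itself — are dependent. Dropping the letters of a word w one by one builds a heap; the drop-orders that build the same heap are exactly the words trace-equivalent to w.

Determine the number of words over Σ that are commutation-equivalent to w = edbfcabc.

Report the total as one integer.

piece 0:e — minimal
piece 1:d rests on {0:e}
piece 2:b rests on {0:e}
piece 3:f rests on {1:d}
piece 4:c rests on {1:d}
piece 5:a rests on {2:b, 4:c}
piece 6:b rests on {5:a}
piece 7:c rests on {5:a}
minimal pieces: {0:e}
ways to finish when only these pieces remain (= sum over removing one remaining piece with nothing left below it):
  1 left: {3}→1  {6}→1  {7}→1
  2 left: {3,6}→2  {3,7}→2  {6,7}→2
  3 left: {3,6,7}→6  {5,6,7}→2
  4 left: {2,5,6,7}→2  {3,5,6,7}→8  {4,5,6,7}→2
  5 left: {2,3,5,6,7}→10  {2,4,5,6,7}→4  {3,4,5,6,7}→10
  6 left: {1,3,4,5,6,7}→10  {2,3,4,5,6,7}→24
  placing 0:e first → 34 extensions

34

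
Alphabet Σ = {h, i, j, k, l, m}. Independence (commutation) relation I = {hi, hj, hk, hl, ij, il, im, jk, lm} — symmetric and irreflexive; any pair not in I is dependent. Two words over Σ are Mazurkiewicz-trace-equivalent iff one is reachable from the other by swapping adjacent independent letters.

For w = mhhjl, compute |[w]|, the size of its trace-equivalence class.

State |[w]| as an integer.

0(m) covers ∅
1(h) covers 0:m
2(h) covers 1:h
3(j) covers 0:m
4(l) covers 3:j
floor of heap: 0:m
completions by unplaced set U, small U first (add the entries for U minus each lowest piece of U):
  |U|=1: {2}:1  {4}:1
  |U|=2: {1,2}:1  {2,4}:2  {3,4}:1
  |U|=3: {1,2,4}:3  {2,3,4}:3
  start at 0(m): 6

6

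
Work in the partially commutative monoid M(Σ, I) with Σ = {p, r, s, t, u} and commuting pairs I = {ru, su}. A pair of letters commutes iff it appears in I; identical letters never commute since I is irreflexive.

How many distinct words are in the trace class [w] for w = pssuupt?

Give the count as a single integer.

6

drop 0:p onto floor
drop 1:s onto {0:p}
drop 2:s onto {1:s}
drop 3:u onto {0:p}
drop 4:u onto {3:u}
drop 5:p onto {2:s, 4:u}
drop 6:t onto {5:p}
ground layer = {0:p}
drop-orders for the pieces not yet dropped (sum over which currently-grounded one goes next):
  1 to go: {6} 1
  2 to go: {5,6} 1
  3 to go: {2,5,6} 1  {4,5,6} 1
  4 to go: {1,2,5,6} 1  {2,4,5,6} 2  {3,4,5,6} 1
  5 to go: {1,2,4,5,6} 3  {2,3,4,5,6} 3
  if 0:p drops first: 6 orders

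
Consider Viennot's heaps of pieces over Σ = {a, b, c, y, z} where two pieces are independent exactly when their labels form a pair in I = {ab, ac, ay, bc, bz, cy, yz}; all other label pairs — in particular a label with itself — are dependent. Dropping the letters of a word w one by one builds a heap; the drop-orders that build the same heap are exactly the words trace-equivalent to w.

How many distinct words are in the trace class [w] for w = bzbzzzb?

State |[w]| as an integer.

35

piece 0:b — minimal
piece 1:z — minimal
piece 2:b rests on {0:b}
piece 3:z rests on {1:z}
piece 4:z rests on {3:z}
piece 5:z rests on {4:z}
piece 6:b rests on {2:b}
minimal pieces: {0:b, 1:z}
ways to finish when only these pieces remain (= sum over removing one remaining piece with nothing left below it):
  1 left: {5}→1  {6}→1
  2 left: {2,6}→1  {4,5}→1  {5,6}→2
  3 left: {0,2,6}→1  {2,5,6}→3  {3,4,5}→1  {4,5,6}→3
  4 left: {0,2,5,6}→4  {1,3,4,5}→1  {2,4,5,6}→6  {3,4,5,6}→4
  5 left: {0,2,4,5,6}→10  {1,3,4,5,6}→5  {2,3,4,5,6}→10
  placing 0:b first → 15 extensions
  placing 1:z first → 20 extensions
total linear extensions = 35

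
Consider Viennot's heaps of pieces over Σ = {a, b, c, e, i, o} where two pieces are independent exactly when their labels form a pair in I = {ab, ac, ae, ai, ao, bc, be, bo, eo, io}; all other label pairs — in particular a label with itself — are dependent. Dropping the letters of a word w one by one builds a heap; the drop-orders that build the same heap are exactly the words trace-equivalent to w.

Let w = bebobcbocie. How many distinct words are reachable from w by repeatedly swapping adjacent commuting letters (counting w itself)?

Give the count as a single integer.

252

piece 0:b — minimal
piece 1:e — minimal
piece 2:b rests on {0:b}
piece 3:o — minimal
piece 4:b rests on {2:b}
piece 5:c rests on {1:e, 3:o}
piece 6:b rests on {4:b}
piece 7:o rests on {5:c}
piece 8:c rests on {7:o}
piece 9:i rests on {6:b, 8:c}
piece 10:e rests on {9:i}
minimal pieces: {0:b, 1:e, 3:o}
ways to finish when only these pieces remain (= sum over removing one remaining piece with nothing left below it):
  1 left: {10}→1
  2 left: {9,10}→1
  3 left: {6,9,10}→1  {8,9,10}→1
  4 left: {4,6,9,10}→1  {6,8,9,10}→2  {7,8,9,10}→1
  5 left: {2,4,6,9,10}→1  {4,6,8,9,10}→3  {5,7,8,9,10}→1  {6,7,8,9,10}→3
  6 left: {0,2,4,6,9,10}→1  {1,5,7,8,9,10}→1  {2,4,6,8,9,10}→4  {3,5,7,8,9,10}→1  {4,6,7,8,9,10}→6  {5,6,7,8,9,10}→4
  7 left: {0,2,4,6,8,9,10}→5  {1,3,5,7,8,9,10}→2  {1,5,6,7,8,9,10}→5  {2,4,6,7,8,9,10}→10  {3,5,6,7,8,9,10}→5  {4,5,6,7,8,9,10}→10
  8 left: {0,2,4,6,7,8,9,10}→15  {1,3,5,6,7,8,9,10}→12  {1,4,5,6,7,8,9,10}→15  {2,4,5,6,7,8,9,10}→20  {3,4,5,6,7,8,9,10}→15
  9 left: {0,2,4,5,6,7,8,9,10}→35  {1,2,4,5,6,7,8,9,10}→35  {1,3,4,5,6,7,8,9,10}→42  {2,3,4,5,6,7,8,9,10}→35
  placing 0:b first → 112 extensions
  placing 1:e first → 70 extensions
  placing 3:o first → 70 extensions
total linear extensions = 252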